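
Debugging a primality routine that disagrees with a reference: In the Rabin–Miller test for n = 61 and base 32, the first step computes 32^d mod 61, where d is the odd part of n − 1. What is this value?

n − 1 = 60 = 2^2 · 15, so s = 2 and d = 15.
32^15 mod 61 = 11.

11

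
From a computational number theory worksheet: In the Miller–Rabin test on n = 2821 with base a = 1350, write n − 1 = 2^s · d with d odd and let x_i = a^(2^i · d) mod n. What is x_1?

n − 1 = 2820 = 2^2 · 705, so s = 2 and d = 705.
x_0 = 1350^705 mod 2821 = 216.
x_1 = 216^2 mod 2821 = 1520.

1520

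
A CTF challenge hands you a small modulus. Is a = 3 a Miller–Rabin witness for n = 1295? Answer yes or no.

yes

n − 1 = 1294 = 2^1 · 647, so s = 1 and d = 647.
x_0 = 3^647 mod 1295 = 432.
x_0 ∉ {1, 1294} and s = 1, so 3 is a Miller–Rabin witness and 1295 is composite.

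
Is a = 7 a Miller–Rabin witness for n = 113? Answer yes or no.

n − 1 = 112 = 2^4 · 7, so s = 4 and d = 7.
x_0 = 7^7 mod 113 = 112.
x_0 = 112 ≡ −1, so 7 is not a witness.

no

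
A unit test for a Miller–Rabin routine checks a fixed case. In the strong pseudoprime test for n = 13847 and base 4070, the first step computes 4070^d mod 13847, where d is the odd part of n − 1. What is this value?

5122

n − 1 = 13846 = 2^1 · 6923, so s = 1 and d = 6923.
Repeated squaring mod 13847: 4070^1 ≡ 4070, 4070^2 ≡ 3888, 4070^4 ≡ 9467, 4070^8 ≡ 6305, 4070^16 ≡ 12135, 4070^32 ≡ 9227, 4070^64 ≡ 6173, 4070^128 ≡ 12832, 4070^256 ≡ 5547, 4070^512 ≡ 1175, 4070^1024 ≡ 9772, 4070^2048 ≡ 3072, 4070^4096 ≡ 7377.
6923 = 4096 + 2048 + 512 + 256 + 8 + 2 + 1, so 4070^6923 ≡ 7377·3072·1175·5547·6305·3888·4070 ≡ 5122 (mod 13847).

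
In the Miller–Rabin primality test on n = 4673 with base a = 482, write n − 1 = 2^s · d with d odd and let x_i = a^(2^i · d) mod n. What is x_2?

n − 1 = 4672 = 2^6 · 73, so s = 6 and d = 73.
x_0 = 482^73 mod 4673 = 1645.
x_1 = 1645^2 mod 4673 = 358.
x_2 = 358^2 mod 4673 = 1993.

1993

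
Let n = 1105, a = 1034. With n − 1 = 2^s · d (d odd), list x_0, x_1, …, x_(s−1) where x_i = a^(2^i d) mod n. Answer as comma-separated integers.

879, 246, 846, 781

n − 1 = 1104 = 2^4 · 69, so s = 4 and d = 69.
x_0 = 1034^69 mod 1105 = 879.
x_1 = 879^2 mod 1105 = 246.
x_2 = 246^2 mod 1105 = 846.
x_3 = 846^2 mod 1105 = 781.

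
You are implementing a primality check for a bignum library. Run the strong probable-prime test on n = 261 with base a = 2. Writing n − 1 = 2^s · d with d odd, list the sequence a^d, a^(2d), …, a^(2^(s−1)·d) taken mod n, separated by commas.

n − 1 = 260 = 2^2 · 65, so s = 2 and d = 65.
x_0 = 2^65 mod 261 = 77.
x_1 = 77^2 mod 261 = 187.

77, 187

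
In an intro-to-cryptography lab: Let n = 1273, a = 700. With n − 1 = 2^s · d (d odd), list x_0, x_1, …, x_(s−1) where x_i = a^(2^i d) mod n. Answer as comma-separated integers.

n − 1 = 1272 = 2^3 · 159, so s = 3 and d = 159.
x_0 = 700^159 mod 1273 = 1071.
x_1 = 1071^2 mod 1273 = 68.
x_2 = 68^2 mod 1273 = 805.

1071, 68, 805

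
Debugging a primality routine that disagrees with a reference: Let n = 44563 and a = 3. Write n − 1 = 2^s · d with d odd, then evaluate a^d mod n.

44562

n − 1 = 44562 = 2^1 · 22281, so s = 1 and d = 22281.
Repeated squaring mod 44563: 3^1 ≡ 3, 3^2 ≡ 9, 3^4 ≡ 81, 3^8 ≡ 6561, 3^16 ≡ 43426, 3^32 ≡ 442, 3^64 ≡ 17112, 3^128 ≡ 41634, 3^256 ≡ 22945, 3^512 ≡ 5743, 3^1024 ≡ 5429, 3^2048 ≡ 17898, 3^4096 ≡ 19560, 3^8192 ≡ 20245, 3^16384 ≡ 14114.
22281 = 16384 + 4096 + 1024 + 512 + 256 + 8 + 1, so 3^22281 ≡ 14114·19560·5429·5743·22945·6561·3 ≡ 44562 (mod 44563).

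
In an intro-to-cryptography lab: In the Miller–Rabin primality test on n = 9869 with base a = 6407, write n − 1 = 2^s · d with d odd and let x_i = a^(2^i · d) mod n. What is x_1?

4072

n − 1 = 9868 = 2^2 · 2467, so s = 2 and d = 2467.
x_0 = 6407^2467 mod 9869 = 3403.
x_1 = 3403^2 mod 9869 = 4072.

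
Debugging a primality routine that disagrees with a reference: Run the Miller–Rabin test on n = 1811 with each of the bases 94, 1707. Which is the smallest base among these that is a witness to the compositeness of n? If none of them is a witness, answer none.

n − 1 = 1810 = 2^1 · 905, so s = 1 and d = 905.
Base 94: x_0 = 94^905 mod 1811 = 1. x_0 = 1, so 94 is not a witness.
Base 1707: x_0 = 1707^905 mod 1811 = 1. x_0 = 1, so 1707 is not a witness.
No listed base is a witness for 1811.

none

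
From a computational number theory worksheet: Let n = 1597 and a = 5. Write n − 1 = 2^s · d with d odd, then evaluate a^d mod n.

n − 1 = 1596 = 2^2 · 399, so s = 2 and d = 399.
5^399 mod 1597 = 987.

987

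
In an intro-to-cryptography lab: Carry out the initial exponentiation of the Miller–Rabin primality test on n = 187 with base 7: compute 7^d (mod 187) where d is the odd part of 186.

n − 1 = 186 = 2^1 · 93, so s = 1 and d = 93.
7^93 mod 187 = 57.

57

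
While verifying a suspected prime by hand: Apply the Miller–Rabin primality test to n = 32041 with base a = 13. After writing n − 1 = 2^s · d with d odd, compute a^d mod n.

15574

n − 1 = 32040 = 2^3 · 4005, so s = 3 and d = 4005.
Repeated squaring mod 32041: 13^1 ≡ 13, 13^2 ≡ 169, 13^4 ≡ 28561, 13^8 ≡ 30943, 13^16 ≡ 20087, 13^32 ≡ 27297, 13^64 ≡ 12754, 13^128 ≡ 24400, 13^256 ≡ 6179, 13^512 ≡ 19210, 13^1024 ≡ 7903, 13^2048 ≡ 9500.
4005 = 2048 + 1024 + 512 + 256 + 128 + 32 + 4 + 1, so 13^4005 ≡ 9500·7903·19210·6179·24400·27297·28561·13 ≡ 15574 (mod 32041).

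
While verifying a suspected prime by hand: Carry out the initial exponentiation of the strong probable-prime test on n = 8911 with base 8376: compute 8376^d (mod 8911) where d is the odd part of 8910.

n − 1 = 8910 = 2^1 · 4455, so s = 1 and d = 4455.
8376^4455 mod 8911 = 1.

1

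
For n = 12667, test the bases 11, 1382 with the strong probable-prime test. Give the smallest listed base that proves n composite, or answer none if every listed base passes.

11

n − 1 = 12666 = 2^1 · 6333, so s = 1 and d = 6333.
Base 11: x_0 = 11^6333 mod 12667 = 6981. x_0 ∉ {1, 12666} and s = 1, so 11 is a Miller–Rabin witness and 12667 is composite.
Base 1382: x_0 = 1382^6333 mod 12667 = 11061. x_0 ∉ {1, 12666} and s = 1, so 1382 is a Miller–Rabin witness and 12667 is composite.
The smallest witness among the given bases is 11.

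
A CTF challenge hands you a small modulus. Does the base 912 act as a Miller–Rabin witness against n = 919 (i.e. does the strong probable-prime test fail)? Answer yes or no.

no

n − 1 = 918 = 2^1 · 459, so s = 1 and d = 459.
By repeated squaring, 912^459 ≡ 1 (mod 919).
x_0 = 912^459 mod 919 = 1.
x_0 = 1, so 912 is not a witness.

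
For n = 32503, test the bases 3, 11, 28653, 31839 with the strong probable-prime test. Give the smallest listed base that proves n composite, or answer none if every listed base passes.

none

n − 1 = 32502 = 2^1 · 16251, so s = 1 and d = 16251.
Base 3: x_0 = 3^16251 mod 32503 = 32502. x_0 = 32502 ≡ −1, so 3 is not a witness.
Base 11: x_0 = 11^16251 mod 32503 = 32502. x_0 = 32502 ≡ −1, so 11 is not a witness.
Base 28653: x_0 = 28653^16251 mod 32503 = 32502. x_0 = 32502 ≡ −1, so 28653 is not a witness.
Base 31839: x_0 = 31839^16251 mod 32503 = 32502. x_0 = 32502 ≡ −1, so 31839 is not a witness.
No listed base is a witness for 32503.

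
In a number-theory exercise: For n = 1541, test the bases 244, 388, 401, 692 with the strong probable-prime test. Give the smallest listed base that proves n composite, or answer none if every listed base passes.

none

n − 1 = 1540 = 2^2 · 385, so s = 2 and d = 385.
Base 244: x_0 = 244^385 mod 1541 = 1540. x_0 = 1540 ≡ −1, so 244 is not a witness.
Base 388: x_0 = 388^385 mod 1541 = 1540. x_0 = 1540 ≡ −1, so 388 is not a witness.
Base 401: x_0 = 401^385 mod 1541 = 1540. x_0 = 1540 ≡ −1, so 401 is not a witness.
Base 692: x_0 = 692^385 mod 1541 = 1. x_0 = 1, so 692 is not a witness.
No listed base is a witness for 1541.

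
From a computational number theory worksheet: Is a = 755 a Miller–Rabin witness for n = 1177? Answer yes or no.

n − 1 = 1176 = 2^3 · 147, so s = 3 and d = 147.
x_0 = 755^147 mod 1177 = 127.
x_0 is neither 1 nor 1176, so continue squaring.
x_1 = 127^2 mod 1177 = 828.
x_2 = 828^2 mod 1177 = 570.
Reached i = s−1 = 2 without hitting −1: 755 is a Miller–Rabin witness and 1177 is composite.

yes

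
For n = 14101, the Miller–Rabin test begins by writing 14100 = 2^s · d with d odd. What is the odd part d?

3525

Halving: 14100 → 7050 → 3525; 3525 is odd.
So 14100 = 2^2 · 3525.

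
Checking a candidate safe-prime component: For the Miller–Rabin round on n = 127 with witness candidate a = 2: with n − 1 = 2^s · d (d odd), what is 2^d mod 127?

1

n − 1 = 126 = 2^1 · 63, so s = 1 and d = 63.
Repeated squaring mod 127: 2^1 ≡ 2, 2^2 ≡ 4, 2^4 ≡ 16, 2^8 ≡ 2, 2^16 ≡ 4, 2^32 ≡ 16.
63 = 32 + 16 + 8 + 4 + 2 + 1, so 2^63 ≡ 16·4·2·16·4·2 ≡ 1 (mod 127).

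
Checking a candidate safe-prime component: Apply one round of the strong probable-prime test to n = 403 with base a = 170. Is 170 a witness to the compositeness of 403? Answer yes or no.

yes

n − 1 = 402 = 2^1 · 201, so s = 1 and d = 201.
x_0 = 170^201 mod 403 = 170.
x_0 ∉ {1, 402} and s = 1, so 170 is a Miller–Rabin witness and 403 is composite.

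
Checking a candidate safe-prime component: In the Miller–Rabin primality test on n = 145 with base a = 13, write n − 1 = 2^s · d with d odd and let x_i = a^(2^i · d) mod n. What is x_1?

54

n − 1 = 144 = 2^4 · 9, so s = 4 and d = 9.
x_0 = 13^9 mod 145 = 63.
x_1 = 63^2 mod 145 = 54.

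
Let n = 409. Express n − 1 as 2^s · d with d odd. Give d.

Halving: 408 → 204 → 102 → 51; 51 is odd.
So 408 = 2^3 · 51.

51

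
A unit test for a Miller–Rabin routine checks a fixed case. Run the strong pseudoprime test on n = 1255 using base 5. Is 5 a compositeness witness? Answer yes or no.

n − 1 = 1254 = 2^1 · 627, so s = 1 and d = 627.
Repeated squaring mod 1255: 5^1 ≡ 5, 5^2 ≡ 25, 5^4 ≡ 625, 5^8 ≡ 320, 5^16 ≡ 745, 5^32 ≡ 315, 5^64 ≡ 80, 5^128 ≡ 125, 5^256 ≡ 565, 5^512 ≡ 455.
627 = 512 + 64 + 32 + 16 + 2 + 1, so 5^627 ≡ 455·80·315·745·25·5 ≡ 25 (mod 1255).
x_0 = 5^627 mod 1255 = 25.
x_0 ∉ {1, 1254} and s = 1, so 5 is a Miller–Rabin witness and 1255 is composite.

yes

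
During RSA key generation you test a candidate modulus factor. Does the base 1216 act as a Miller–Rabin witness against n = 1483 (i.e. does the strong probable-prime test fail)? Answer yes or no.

n − 1 = 1482 = 2^1 · 741, so s = 1 and d = 741.
By repeated squaring, 1216^741 ≡ 1482 (mod 1483).
x_0 = 1216^741 mod 1483 = 1482.
x_0 = 1482 ≡ −1, so 1216 is not a witness.

no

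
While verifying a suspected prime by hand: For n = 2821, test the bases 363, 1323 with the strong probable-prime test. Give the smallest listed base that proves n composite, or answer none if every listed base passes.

1323

n − 1 = 2820 = 2^2 · 705, so s = 2 and d = 705.
Base 363: x_0 = 363^705 mod 2821 = 2820. x_0 = 2820 ≡ −1, so 363 is not a witness.
Base 1323: x_0 = 1323^705 mod 2821 = 805. x_0 is neither 1 nor 2820, so continue squaring. x_1 = 805^2 mod 2821 = 2016. Reached i = s−1 = 1 without hitting −1: 1323 is a Miller–Rabin witness and 2821 is composite.
The smallest witness among the given bases is 1323.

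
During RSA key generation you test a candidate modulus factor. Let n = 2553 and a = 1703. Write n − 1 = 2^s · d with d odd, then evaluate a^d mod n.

n − 1 = 2552 = 2^3 · 319, so s = 3 and d = 319.
1703^319 mod 2553 = 1703.

1703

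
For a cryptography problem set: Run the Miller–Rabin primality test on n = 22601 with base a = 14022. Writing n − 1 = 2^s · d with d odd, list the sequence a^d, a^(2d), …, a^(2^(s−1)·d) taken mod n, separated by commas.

n − 1 = 22600 = 2^3 · 2825, so s = 3 and d = 2825.
x_0 = 14022^2825 mod 22601 = 8047.
x_1 = 8047^2 mod 22601 = 2344.
x_2 = 2344^2 mod 22601 = 2293.

8047, 2344, 2293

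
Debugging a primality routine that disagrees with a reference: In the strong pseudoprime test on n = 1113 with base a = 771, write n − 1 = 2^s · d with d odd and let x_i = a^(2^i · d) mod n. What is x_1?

540

n − 1 = 1112 = 2^3 · 139, so s = 3 and d = 139.
Repeated squaring mod 1113: 771^1 ≡ 771, 771^2 ≡ 99, 771^4 ≡ 897, 771^8 ≡ 1023, 771^16 ≡ 309, 771^32 ≡ 876, 771^64 ≡ 519, 771^128 ≡ 15.
139 = 128 + 8 + 2 + 1, so 771^139 ≡ 15·1023·99·771 ≡ 729 (mod 1113).
x_0 = 729.
x_1 = 729^2 mod 1113 = 540.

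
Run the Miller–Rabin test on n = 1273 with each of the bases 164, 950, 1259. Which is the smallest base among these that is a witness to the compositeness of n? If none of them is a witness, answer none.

n − 1 = 1272 = 2^3 · 159, so s = 3 and d = 159.
Base 164: x_0 = 164^159 mod 1273 = 1272. x_0 = 1272 ≡ −1, so 164 is not a witness.
Base 950: x_0 = 950^159 mod 1273 = 228. x_0 is neither 1 nor 1272, so continue squaring. x_1 = 228^2 mod 1273 = 1064. x_2 = 1064^2 mod 1273 = 399. Reached i = s−1 = 2 without hitting −1: 950 is a Miller–Rabin witness and 1273 is composite.
Base 1259: x_0 = 1259^159 mod 1273 = 387. x_0 is neither 1 nor 1272, so continue squaring. x_1 = 387^2 mod 1273 = 828. x_2 = 828^2 mod 1273 = 710. Reached i = s−1 = 2 without hitting −1: 1259 is a Miller–Rabin witness and 1273 is composite.
The smallest witness among the given bases is 950.

950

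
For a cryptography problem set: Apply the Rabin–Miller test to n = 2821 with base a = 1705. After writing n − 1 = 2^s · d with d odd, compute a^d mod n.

n − 1 = 2820 = 2^2 · 705, so s = 2 and d = 705.
Repeated squaring mod 2821: 1705^1 ≡ 1705, 1705^2 ≡ 1395, 1705^4 ≡ 2356, 1705^8 ≡ 1829, 1705^16 ≡ 2356, 1705^32 ≡ 1829, 1705^64 ≡ 2356, 1705^128 ≡ 1829, 1705^256 ≡ 2356, 1705^512 ≡ 1829.
705 = 512 + 128 + 64 + 1, so 1705^705 ≡ 1829·1829·2356·1705 ≡ 1240 (mod 2821).

1240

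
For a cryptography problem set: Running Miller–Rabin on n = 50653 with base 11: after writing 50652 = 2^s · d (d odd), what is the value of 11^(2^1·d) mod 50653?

20758

n − 1 = 50652 = 2^2 · 12663, so s = 2 and d = 12663.
x_0 = 11^12663 mod 50653 = 46434.
x_1 = 46434^2 mod 50653 = 20758.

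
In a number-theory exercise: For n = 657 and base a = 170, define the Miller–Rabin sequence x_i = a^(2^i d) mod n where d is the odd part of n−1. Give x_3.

n − 1 = 656 = 2^4 · 41, so s = 4 and d = 41.
x_0 = 170^41 mod 657 = 368.
x_1 = 368^2 mod 657 = 82.
x_2 = 82^2 mod 657 = 154.
x_3 = 154^2 mod 657 = 64.

64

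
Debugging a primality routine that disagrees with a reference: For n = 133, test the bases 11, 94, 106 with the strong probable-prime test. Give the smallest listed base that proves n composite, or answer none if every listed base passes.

none

n − 1 = 132 = 2^2 · 33, so s = 2 and d = 33.
Base 11: x_0 = 11^33 mod 133 = 1. x_0 = 1, so 11 is not a witness.
Base 94: x_0 = 94^33 mod 133 = 132. x_0 = 132 ≡ −1, so 94 is not a witness.
Base 106: x_0 = 106^33 mod 133 = 1. x_0 = 1, so 106 is not a witness.
No listed base is a witness for 133.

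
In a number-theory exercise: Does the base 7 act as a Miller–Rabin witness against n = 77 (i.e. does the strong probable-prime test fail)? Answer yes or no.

n − 1 = 76 = 2^2 · 19, so s = 2 and d = 19.
x_0 = 7^19 mod 77 = 63.
x_0 is neither 1 nor 76, so continue squaring.
x_1 = 63^2 mod 77 = 42.
Reached i = s−1 = 1 without hitting −1: 7 is a Miller–Rabin witness and 77 is composite.

yes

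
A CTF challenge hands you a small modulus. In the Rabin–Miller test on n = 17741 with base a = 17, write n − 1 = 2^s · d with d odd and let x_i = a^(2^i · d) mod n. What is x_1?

n − 1 = 17740 = 2^2 · 4435, so s = 2 and d = 4435.
Repeated squaring mod 17741: 17^1 ≡ 17, 17^2 ≡ 289, 17^4 ≡ 12557, 17^8 ≡ 13982, 17^16 ≡ 8245, 17^32 ≡ 14254, 17^64 ≡ 6584, 17^128 ≡ 7793, 17^256 ≡ 3406, 17^512 ≡ 15963, 17^1024 ≡ 3386, 17^2048 ≡ 4310, 17^4096 ≡ 1273.
4435 = 4096 + 256 + 64 + 16 + 2 + 1, so 17^4435 ≡ 1273·3406·6584·8245·289·17 ≡ 5349 (mod 17741).
x_0 = 5349.
x_1 = 5349^2 mod 17741 = 13309.

13309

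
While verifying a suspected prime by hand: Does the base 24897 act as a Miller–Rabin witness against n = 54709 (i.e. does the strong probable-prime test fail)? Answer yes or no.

n − 1 = 54708 = 2^2 · 13677, so s = 2 and d = 13677.
By repeated squaring, 24897^13677 ≡ 40901 (mod 54709).
x_0 = 24897^13677 mod 54709 = 40901.
x_0 is neither 1 nor 54708, so continue squaring.
x_1 = 40901^2 mod 54709 = 54708.
x_1 ≡ −1, so 24897 is not a witness.

no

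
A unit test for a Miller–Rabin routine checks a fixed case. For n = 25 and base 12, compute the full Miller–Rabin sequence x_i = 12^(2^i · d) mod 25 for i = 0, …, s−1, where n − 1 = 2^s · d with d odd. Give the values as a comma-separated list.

3, 9, 6

n − 1 = 24 = 2^3 · 3, so s = 3 and d = 3.
x_0 = 12^3 mod 25 = 3.
x_1 = 3^2 mod 25 = 9.
x_2 = 9^2 mod 25 = 6.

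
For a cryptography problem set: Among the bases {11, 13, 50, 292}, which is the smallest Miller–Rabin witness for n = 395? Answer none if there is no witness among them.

11

n − 1 = 394 = 2^1 · 197, so s = 1 and d = 197.
Base 11: x_0 = 11^197 mod 395 = 121. x_0 ∉ {1, 394} and s = 1, so 11 is a Miller–Rabin witness and 395 is composite.
Base 13: x_0 = 13^197 mod 395 = 248. x_0 ∉ {1, 394} and s = 1, so 13 is a Miller–Rabin witness and 395 is composite.
Base 50: x_0 = 50^197 mod 395 = 130. x_0 ∉ {1, 394} and s = 1, so 50 is a Miller–Rabin witness and 395 is composite.
Base 292: x_0 = 292^197 mod 395 = 102. x_0 ∉ {1, 394} and s = 1, so 292 is a Miller–Rabin witness and 395 is composite.
The smallest witness among the given bases is 11.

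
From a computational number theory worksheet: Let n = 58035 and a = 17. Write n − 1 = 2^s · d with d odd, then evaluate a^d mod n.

n − 1 = 58034 = 2^1 · 29017, so s = 1 and d = 29017.
Repeated squaring mod 58035: 17^1 ≡ 17, 17^2 ≡ 289, 17^4 ≡ 25486, 17^8 ≡ 8476, 17^16 ≡ 53281, 17^32 ≡ 24901, 17^64 ≡ 13861, 17^128 ≡ 31471, 17^256 ≡ 56566, 17^512 ≡ 10666, 17^1024 ≡ 14956, 17^2048 ≡ 15046, 17^4096 ≡ 45616, 17^8192 ≡ 32566, 17^16384 ≡ 12766.
29017 = 16384 + 8192 + 4096 + 256 + 64 + 16 + 8 + 1, so 17^29017 ≡ 12766·32566·45616·56566·13861·53281·8476·17 ≡ 17 (mod 58035).

17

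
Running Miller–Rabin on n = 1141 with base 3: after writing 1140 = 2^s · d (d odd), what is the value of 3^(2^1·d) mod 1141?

1114

n − 1 = 1140 = 2^2 · 285, so s = 2 and d = 285.
x_0 = 3^285 mod 1141 = 790.
x_1 = 790^2 mod 1141 = 1114.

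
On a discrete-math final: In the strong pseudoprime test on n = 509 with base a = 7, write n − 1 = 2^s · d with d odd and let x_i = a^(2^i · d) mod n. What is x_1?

n − 1 = 508 = 2^2 · 127, so s = 2 and d = 127.
x_0 = 7^127 mod 509 = 208.
x_1 = 208^2 mod 509 = 508.

508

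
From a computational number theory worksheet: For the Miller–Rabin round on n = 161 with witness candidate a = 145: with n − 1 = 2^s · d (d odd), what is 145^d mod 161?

17

n − 1 = 160 = 2^5 · 5, so s = 5 and d = 5.
Repeated squaring mod 161: 145^1 ≡ 145, 145^2 ≡ 95, 145^4 ≡ 9.
5 = 4 + 1, so 145^5 ≡ 9·145 ≡ 17 (mod 161).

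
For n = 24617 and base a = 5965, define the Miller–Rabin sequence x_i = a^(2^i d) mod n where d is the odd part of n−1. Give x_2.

24000

n − 1 = 24616 = 2^3 · 3077, so s = 3 and d = 3077.
x_0 = 5965^3077 mod 24617 = 13183.
x_1 = 13183^2 mod 24617 = 20086.
x_2 = 20086^2 mod 24617 = 24000.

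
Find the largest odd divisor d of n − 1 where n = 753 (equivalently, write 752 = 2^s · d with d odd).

47

Halving: 752 → 376 → 188 → 94 → 47; 47 is odd.
So 752 = 2^4 · 47.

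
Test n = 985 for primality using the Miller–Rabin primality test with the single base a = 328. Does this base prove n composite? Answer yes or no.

yes

n − 1 = 984 = 2^3 · 123, so s = 3 and d = 123.
x_0 = 328^123 mod 985 = 247.
x_0 is neither 1 nor 984, so continue squaring.
x_1 = 247^2 mod 985 = 924.
x_2 = 924^2 mod 985 = 766.
Reached i = s−1 = 2 without hitting −1: 328 is a Miller–Rabin witness and 985 is composite.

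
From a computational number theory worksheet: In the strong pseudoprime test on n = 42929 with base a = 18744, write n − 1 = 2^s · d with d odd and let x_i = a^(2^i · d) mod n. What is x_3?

1

n − 1 = 42928 = 2^4 · 2683, so s = 4 and d = 2683.
x_0 = 18744^2683 mod 42929 = 31156.
x_1 = 31156^2 mod 42929 = 28717.
x_2 = 28717^2 mod 42929 = 42928.
x_3 = 42928^2 mod 42929 = 1.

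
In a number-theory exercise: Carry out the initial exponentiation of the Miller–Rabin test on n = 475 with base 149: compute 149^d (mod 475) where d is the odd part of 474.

n − 1 = 474 = 2^1 · 237, so s = 1 and d = 237.
149^237 mod 475 = 49.

49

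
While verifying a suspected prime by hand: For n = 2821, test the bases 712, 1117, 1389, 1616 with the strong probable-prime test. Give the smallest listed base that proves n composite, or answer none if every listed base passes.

1117

n − 1 = 2820 = 2^2 · 705, so s = 2 and d = 705.
Base 712: x_0 = 712^705 mod 2821 = 2820. x_0 = 2820 ≡ −1, so 712 is not a witness.
Base 1117: x_0 = 1117^705 mod 2821 = 1520. x_0 is neither 1 nor 2820, so continue squaring. x_1 = 1520^2 mod 2821 = 1. x_1 = 1 but x_0 ≠ ±1, a nontrivial square root of 1 — 1117 is a witness and 2821 is composite.
Base 1389: x_0 = 1389^705 mod 2821 = 125. x_0 is neither 1 nor 2820, so continue squaring. x_1 = 125^2 mod 2821 = 1520. Reached i = s−1 = 1 without hitting −1: 1389 is a Miller–Rabin witness and 2821 is composite.
Base 1616: x_0 = 1616^705 mod 2821 = 2729. x_0 is neither 1 nor 2820, so continue squaring. x_1 = 2729^2 mod 2821 = 1. x_1 = 1 but x_0 ≠ ±1, a nontrivial square root of 1 — 1616 is a witness and 2821 is composite.
The smallest witness among the given bases is 1117.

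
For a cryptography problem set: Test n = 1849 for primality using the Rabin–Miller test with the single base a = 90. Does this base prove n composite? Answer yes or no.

yes

n − 1 = 1848 = 2^3 · 231, so s = 3 and d = 231.
x_0 = 90^231 mod 1849 = 1076.
x_0 is neither 1 nor 1848, so continue squaring.
x_1 = 1076^2 mod 1849 = 302.
x_2 = 302^2 mod 1849 = 603.
Reached i = s−1 = 2 without hitting −1: 90 is a Miller–Rabin witness and 1849 is composite.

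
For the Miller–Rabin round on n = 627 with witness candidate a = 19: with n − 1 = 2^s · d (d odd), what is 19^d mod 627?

589

n − 1 = 626 = 2^1 · 313, so s = 1 and d = 313.
19^313 mod 627 = 589.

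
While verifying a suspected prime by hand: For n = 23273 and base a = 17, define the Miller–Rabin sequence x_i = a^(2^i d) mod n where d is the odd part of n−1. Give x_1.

136

n − 1 = 23272 = 2^3 · 2909, so s = 3 and d = 2909.
x_0 = 17^2909 mod 23273 = 153.
x_1 = 153^2 mod 23273 = 136.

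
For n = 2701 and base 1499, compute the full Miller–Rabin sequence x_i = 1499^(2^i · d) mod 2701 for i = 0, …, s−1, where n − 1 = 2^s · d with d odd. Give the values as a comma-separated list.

1511, 776

n − 1 = 2700 = 2^2 · 675, so s = 2 and d = 675.
x_0 = 1499^675 mod 2701 = 1511.
x_1 = 1511^2 mod 2701 = 776.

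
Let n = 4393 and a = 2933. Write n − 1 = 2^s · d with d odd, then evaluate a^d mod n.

2946

n − 1 = 4392 = 2^3 · 549, so s = 3 and d = 549.
By repeated squaring, 2933^549 ≡ 2946 (mod 4393).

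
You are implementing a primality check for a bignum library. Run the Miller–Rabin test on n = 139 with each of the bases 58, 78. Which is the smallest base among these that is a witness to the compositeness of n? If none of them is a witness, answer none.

n − 1 = 138 = 2^1 · 69, so s = 1 and d = 69.
Base 58: x_0 = 58^69 mod 139 = 138. x_0 = 138 ≡ −1, so 58 is not a witness.
Base 78: x_0 = 78^69 mod 139 = 1. x_0 = 1, so 78 is not a witness.
No listed base is a witness for 139.

none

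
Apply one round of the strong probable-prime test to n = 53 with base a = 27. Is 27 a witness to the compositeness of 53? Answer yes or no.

no

n − 1 = 52 = 2^2 · 13, so s = 2 and d = 13.
x_0 = 27^13 mod 53 = 23.
x_0 is neither 1 nor 52, so continue squaring.
x_1 = 23^2 mod 53 = 52.
x_1 ≡ −1, so 27 is not a witness.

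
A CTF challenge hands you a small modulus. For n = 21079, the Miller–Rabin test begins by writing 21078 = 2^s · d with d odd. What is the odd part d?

10539

Halving: 21078 → 10539; 10539 is odd.
So 21078 = 2^1 · 10539.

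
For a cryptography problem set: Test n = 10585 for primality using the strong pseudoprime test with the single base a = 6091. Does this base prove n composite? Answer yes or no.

n − 1 = 10584 = 2^3 · 1323, so s = 3 and d = 1323.
x_0 = 6091^1323 mod 10585 = 1.
x_0 = 1, so 6091 is not a witness.

no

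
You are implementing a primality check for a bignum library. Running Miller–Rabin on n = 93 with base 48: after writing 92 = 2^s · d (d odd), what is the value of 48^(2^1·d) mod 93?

45

n − 1 = 92 = 2^2 · 23, so s = 2 and d = 23.
x_0 = 48^23 mod 93 = 75.
x_1 = 75^2 mod 93 = 45.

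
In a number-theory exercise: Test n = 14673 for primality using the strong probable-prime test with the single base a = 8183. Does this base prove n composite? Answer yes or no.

n − 1 = 14672 = 2^4 · 917, so s = 4 and d = 917.
x_0 = 8183^917 mod 14673 = 7901.
x_0 is neither 1 nor 14672, so continue squaring.
x_1 = 7901^2 mod 14673 = 6859.
x_2 = 6859^2 mod 14673 = 4243.
x_3 = 4243^2 mod 14673 = 13951.
Reached i = s−1 = 3 without hitting −1: 8183 is a Miller–Rabin witness and 14673 is composite.

yes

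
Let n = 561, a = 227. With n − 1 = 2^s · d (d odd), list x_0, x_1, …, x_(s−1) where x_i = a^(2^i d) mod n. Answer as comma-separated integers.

131, 331, 166, 67

n − 1 = 560 = 2^4 · 35, so s = 4 and d = 35.
x_0 = 227^35 mod 561 = 131.
x_1 = 131^2 mod 561 = 331.
x_2 = 331^2 mod 561 = 166.
x_3 = 166^2 mod 561 = 67.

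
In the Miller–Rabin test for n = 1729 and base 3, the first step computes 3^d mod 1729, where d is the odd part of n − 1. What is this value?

n − 1 = 1728 = 2^6 · 27, so s = 6 and d = 27.
Repeated squaring mod 1729: 3^1 ≡ 3, 3^2 ≡ 9, 3^4 ≡ 81, 3^8 ≡ 1374, 3^16 ≡ 1537.
27 = 16 + 8 + 2 + 1, so 3^27 ≡ 1537·1374·9·3 ≡ 664 (mod 1729).

664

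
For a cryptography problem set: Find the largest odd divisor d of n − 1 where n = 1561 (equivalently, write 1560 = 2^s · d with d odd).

Halving: 1560 → 780 → 390 → 195; 195 is odd.
So 1560 = 2^3 · 195.

195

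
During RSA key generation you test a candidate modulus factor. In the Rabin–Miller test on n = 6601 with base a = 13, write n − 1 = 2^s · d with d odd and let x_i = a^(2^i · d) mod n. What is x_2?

n − 1 = 6600 = 2^3 · 825, so s = 3 and d = 825.
x_0 = 13^825 mod 6601 = 3037.
x_1 = 3037^2 mod 6601 = 1772.
x_2 = 1772^2 mod 6601 = 4509.

4509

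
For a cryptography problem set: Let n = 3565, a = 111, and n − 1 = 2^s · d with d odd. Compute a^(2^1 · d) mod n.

1496

n − 1 = 3564 = 2^2 · 891, so s = 2 and d = 891.
x_0 = 111^891 mod 3565 = 3426.
x_1 = 3426^2 mod 3565 = 1496.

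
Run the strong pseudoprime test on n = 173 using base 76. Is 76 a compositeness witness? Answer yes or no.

n − 1 = 172 = 2^2 · 43, so s = 2 and d = 43.
Repeated squaring mod 173: 76^1 ≡ 76, 76^2 ≡ 67, 76^4 ≡ 164, 76^8 ≡ 81, 76^16 ≡ 160, 76^32 ≡ 169.
43 = 32 + 8 + 2 + 1, so 76^43 ≡ 169·81·67·76 ≡ 93 (mod 173).
x_0 = 76^43 mod 173 = 93.
x_0 is neither 1 nor 172, so continue squaring.
x_1 = 93^2 mod 173 = 172.
x_1 ≡ −1, so 76 is not a witness.

no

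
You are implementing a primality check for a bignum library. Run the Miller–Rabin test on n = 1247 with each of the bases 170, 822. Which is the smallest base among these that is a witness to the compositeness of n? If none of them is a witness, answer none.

822

n − 1 = 1246 = 2^1 · 623, so s = 1 and d = 623.
Base 170: x_0 = 170^623 mod 1247 = 1. x_0 = 1, so 170 is not a witness.
Base 822: x_0 = 822^623 mod 1247 = 394. x_0 ∉ {1, 1246} and s = 1, so 822 is a Miller–Rabin witness and 1247 is composite.
The smallest witness among the given bases is 822.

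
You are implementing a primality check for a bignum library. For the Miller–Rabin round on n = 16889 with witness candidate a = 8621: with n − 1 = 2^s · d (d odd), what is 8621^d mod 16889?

4013

n − 1 = 16888 = 2^3 · 2111, so s = 3 and d = 2111.
8621^2111 mod 16889 = 4013.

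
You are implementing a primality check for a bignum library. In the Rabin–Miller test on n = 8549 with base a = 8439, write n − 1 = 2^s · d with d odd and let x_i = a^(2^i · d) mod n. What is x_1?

n − 1 = 8548 = 2^2 · 2137, so s = 2 and d = 2137.
x_0 = 8439^2137 mod 8549 = 4366.
x_1 = 4366^2 mod 8549 = 6235.

6235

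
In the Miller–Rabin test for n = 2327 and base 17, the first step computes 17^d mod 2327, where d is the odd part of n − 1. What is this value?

n − 1 = 2326 = 2^1 · 1163, so s = 1 and d = 1163.
17^1163 mod 2327 = 1388.

1388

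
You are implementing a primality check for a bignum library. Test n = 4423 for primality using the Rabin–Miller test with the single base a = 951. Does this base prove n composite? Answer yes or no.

n − 1 = 4422 = 2^1 · 2211, so s = 1 and d = 2211.
x_0 = 951^2211 mod 4423 = 4422.
x_0 = 4422 ≡ −1, so 951 is not a witness.

no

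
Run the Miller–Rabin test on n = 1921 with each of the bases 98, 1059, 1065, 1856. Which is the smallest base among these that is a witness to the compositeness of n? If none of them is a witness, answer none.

none

n − 1 = 1920 = 2^7 · 15, so s = 7 and d = 15.
Base 98: x_0 = 98^15 mod 1921 = 1823. x_0 is neither 1 nor 1920, so continue squaring. x_1 = 1823^2 mod 1921 = 1920. x_1 ≡ −1, so 98 is not a witness.
Base 1059: x_0 = 1059^15 mod 1921 = 1843. x_0 is neither 1 nor 1920, so continue squaring. x_1 = 1843^2 mod 1921 = 321. x_2 = 321^2 mod 1921 = 1228. x_3 = 1228^2 mod 1921 = 1920. x_3 ≡ −1, so 1059 is not a witness.
Base 1065: x_0 = 1065^15 mod 1921 = 864. x_0 is neither 1 nor 1920, so continue squaring. x_1 = 864^2 mod 1921 = 1148. x_2 = 1148^2 mod 1921 = 98. x_3 = 98^2 mod 1921 = 1920. x_3 ≡ −1, so 1065 is not a witness.
Base 1856: x_0 = 1856^15 mod 1921 = 1655. x_0 is neither 1 nor 1920, so continue squaring. x_1 = 1655^2 mod 1921 = 1600. x_2 = 1600^2 mod 1921 = 1228. x_3 = 1228^2 mod 1921 = 1920. x_3 ≡ −1, so 1856 is not a witness.
No listed base is a witness for 1921.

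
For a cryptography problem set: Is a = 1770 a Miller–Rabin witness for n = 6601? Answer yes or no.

n − 1 = 6600 = 2^3 · 825, so s = 3 and d = 825.
x_0 = 1770^825 mod 6601 = 4185.
x_0 is neither 1 nor 6600, so continue squaring.
x_1 = 4185^2 mod 6601 = 1772.
x_2 = 1772^2 mod 6601 = 4509.
Reached i = s−1 = 2 without hitting −1: 1770 is a Miller–Rabin witness and 6601 is composite.

yes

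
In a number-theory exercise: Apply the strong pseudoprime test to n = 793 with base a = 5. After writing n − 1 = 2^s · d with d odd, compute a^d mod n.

515

n − 1 = 792 = 2^3 · 99, so s = 3 and d = 99.
Repeated squaring mod 793: 5^1 ≡ 5, 5^2 ≡ 25, 5^4 ≡ 625, 5^8 ≡ 469, 5^16 ≡ 300, 5^32 ≡ 391, 5^64 ≡ 625.
99 = 64 + 32 + 2 + 1, so 5^99 ≡ 625·391·25·5 ≡ 515 (mod 793).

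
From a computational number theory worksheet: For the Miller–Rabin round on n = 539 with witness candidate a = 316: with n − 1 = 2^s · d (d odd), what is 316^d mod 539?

n − 1 = 538 = 2^1 · 269, so s = 1 and d = 269.
316^269 mod 539 = 260.

260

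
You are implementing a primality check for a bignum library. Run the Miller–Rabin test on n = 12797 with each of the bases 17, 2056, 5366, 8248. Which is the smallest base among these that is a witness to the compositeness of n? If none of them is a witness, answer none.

17

n − 1 = 12796 = 2^2 · 3199, so s = 2 and d = 3199.
Base 17: x_0 = 17^3199 mod 12797 = 552. x_0 is neither 1 nor 12796, so continue squaring. x_1 = 552^2 mod 12797 = 10373. Reached i = s−1 = 1 without hitting −1: 17 is a Miller–Rabin witness and 12797 is composite.
Base 2056: x_0 = 2056^3199 mod 12797 = 5439. x_0 is neither 1 nor 12796, so continue squaring. x_1 = 5439^2 mod 12797 = 8854. Reached i = s−1 = 1 without hitting −1: 2056 is a Miller–Rabin witness and 12797 is composite.
Base 5366: x_0 = 5366^3199 mod 12797 = 10238. x_0 is neither 1 nor 12796, so continue squaring. x_1 = 10238^2 mod 12797 = 9214. Reached i = s−1 = 1 without hitting −1: 5366 is a Miller–Rabin witness and 12797 is composite.
Base 8248: x_0 = 8248^3199 mod 12797 = 5267. x_0 is neither 1 nor 12796, so continue squaring. x_1 = 5267^2 mod 12797 = 10190. Reached i = s−1 = 1 without hitting −1: 8248 is a Miller–Rabin witness and 12797 is composite.
The smallest witness among the given bases is 17.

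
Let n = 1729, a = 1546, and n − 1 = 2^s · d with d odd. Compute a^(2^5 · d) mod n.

n − 1 = 1728 = 2^6 · 27, so s = 6 and d = 27.
By repeated squaring, 1546^27 ≡ 818 (mod 1729).
x_0 = 818.
x_1 = 818^2 mod 1729 = 1.
x_2 = 1^2 mod 1729 = 1.
x_3 = 1^2 mod 1729 = 1.
x_4 = 1^2 mod 1729 = 1.
x_5 = 1^2 mod 1729 = 1.

1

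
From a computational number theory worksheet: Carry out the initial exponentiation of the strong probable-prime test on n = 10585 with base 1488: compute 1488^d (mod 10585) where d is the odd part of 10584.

927

n − 1 = 10584 = 2^3 · 1323, so s = 3 and d = 1323.
By repeated squaring, 1488^1323 ≡ 927 (mod 10585).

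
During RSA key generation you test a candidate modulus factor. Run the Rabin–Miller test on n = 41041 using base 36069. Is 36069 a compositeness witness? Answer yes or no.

yes

n − 1 = 41040 = 2^4 · 2565, so s = 4 and d = 2565.
x_0 = 36069^2565 mod 41041 = 11682.
x_0 is neither 1 nor 41040, so continue squaring.
x_1 = 11682^2 mod 41041 = 7799.
x_2 = 7799^2 mod 41041 = 1639.
x_3 = 1639^2 mod 41041 = 18656.
Reached i = s−1 = 3 without hitting −1: 36069 is a Miller–Rabin witness and 41041 is composite.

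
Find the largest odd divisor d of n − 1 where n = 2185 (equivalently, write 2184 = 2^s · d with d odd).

Halving: 2184 → 1092 → 546 → 273; 273 is odd.
So 2184 = 2^3 · 273.

273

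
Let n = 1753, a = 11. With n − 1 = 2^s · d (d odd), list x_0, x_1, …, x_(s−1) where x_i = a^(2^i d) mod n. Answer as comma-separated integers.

1040, 1752, 1

n − 1 = 1752 = 2^3 · 219, so s = 3 and d = 219.
x_0 = 11^219 mod 1753 = 1040.
x_1 = 1040^2 mod 1753 = 1752.
x_2 = 1752^2 mod 1753 = 1.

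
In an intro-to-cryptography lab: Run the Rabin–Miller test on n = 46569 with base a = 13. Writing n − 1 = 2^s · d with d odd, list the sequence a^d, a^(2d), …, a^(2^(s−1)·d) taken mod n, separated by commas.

n − 1 = 46568 = 2^3 · 5821, so s = 3 and d = 5821.
x_0 = 13^5821 mod 46569 = 22240.
x_1 = 22240^2 mod 46569 = 8251.
x_2 = 8251^2 mod 46569 = 41692.

22240, 8251, 41692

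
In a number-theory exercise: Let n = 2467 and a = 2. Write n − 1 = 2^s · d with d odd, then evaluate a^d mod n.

2466

n − 1 = 2466 = 2^1 · 1233, so s = 1 and d = 1233.
Repeated squaring mod 2467: 2^1 ≡ 2, 2^2 ≡ 4, 2^4 ≡ 16, 2^8 ≡ 256, 2^16 ≡ 1394, 2^32 ≡ 1707, 2^64 ≡ 322, 2^128 ≡ 70, 2^256 ≡ 2433, 2^512 ≡ 1156, 2^1024 ≡ 1689.
1233 = 1024 + 128 + 64 + 16 + 1, so 2^1233 ≡ 1689·70·322·1394·2 ≡ 2466 (mod 2467).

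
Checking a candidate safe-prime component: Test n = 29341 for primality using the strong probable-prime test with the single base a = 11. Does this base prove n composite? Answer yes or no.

yes

n − 1 = 29340 = 2^2 · 7335, so s = 2 and d = 7335.
x_0 = 11^7335 mod 29341 = 1331.
x_0 is neither 1 nor 29340, so continue squaring.
x_1 = 1331^2 mod 29341 = 11101.
Reached i = s−1 = 1 without hitting −1: 11 is a Miller–Rabin witness and 29341 is composite.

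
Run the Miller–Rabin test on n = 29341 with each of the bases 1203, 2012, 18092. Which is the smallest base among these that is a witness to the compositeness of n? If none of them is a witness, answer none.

2012

n − 1 = 29340 = 2^2 · 7335, so s = 2 and d = 7335.
Base 1203: x_0 = 1203^7335 mod 29341 = 13980. x_0 is neither 1 nor 29340, so continue squaring. x_1 = 13980^2 mod 29341 = 29340. x_1 ≡ −1, so 1203 is not a witness.
Base 2012: x_0 = 2012^7335 mod 29341 = 9515. x_0 is neither 1 nor 29340, so continue squaring. x_1 = 9515^2 mod 29341 = 18240. Reached i = s−1 = 1 without hitting −1: 2012 is a Miller–Rabin witness and 29341 is composite.
Base 18092: x_0 = 18092^7335 mod 29341 = 22569. x_0 is neither 1 nor 29340, so continue squaring. x_1 = 22569^2 mod 29341 = 1. x_1 = 1 but x_0 ≠ ±1, a nontrivial square root of 1 — 18092 is a witness and 29341 is composite.
The smallest witness among the given bases is 2012.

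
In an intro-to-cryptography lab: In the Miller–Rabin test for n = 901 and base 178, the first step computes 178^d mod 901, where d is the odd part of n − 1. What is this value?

n − 1 = 900 = 2^2 · 225, so s = 2 and d = 225.
178^225 mod 901 = 297.

297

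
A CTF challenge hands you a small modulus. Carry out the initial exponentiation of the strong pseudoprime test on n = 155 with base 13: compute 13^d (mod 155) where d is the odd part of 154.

48

n − 1 = 154 = 2^1 · 77, so s = 1 and d = 77.
13^77 mod 155 = 48.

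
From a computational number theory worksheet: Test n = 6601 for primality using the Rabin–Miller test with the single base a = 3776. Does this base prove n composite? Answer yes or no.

n − 1 = 6600 = 2^3 · 825, so s = 3 and d = 825.
Repeated squaring mod 6601: 3776^1 ≡ 3776, 3776^2 ≡ 16, 3776^4 ≡ 256, 3776^8 ≡ 6127, 3776^16 ≡ 242, 3776^32 ≡ 5756, 3776^64 ≡ 1117, 3776^128 ≡ 100, 3776^256 ≡ 3399, 3776^512 ≡ 1451.
825 = 512 + 256 + 32 + 16 + 8 + 1, so 3776^825 ≡ 1451·3399·5756·242·6127·3776 ≡ 5452 (mod 6601).
x_0 = 3776^825 mod 6601 = 5452.
x_0 is neither 1 nor 6600, so continue squaring.
x_1 = 5452^2 mod 6601 = 1.
x_1 = 1 but x_0 ≠ ±1, a nontrivial square root of 1 — 3776 is a witness and 6601 is composite.

yes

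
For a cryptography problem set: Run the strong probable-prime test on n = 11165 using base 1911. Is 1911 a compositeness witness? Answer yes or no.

n − 1 = 11164 = 2^2 · 2791, so s = 2 and d = 2791.
Repeated squaring mod 11165: 1911^1 ≡ 1911, 1911^2 ≡ 966, 1911^4 ≡ 6461, 1911^8 ≡ 9751, 1911^16 ≡ 861, 1911^32 ≡ 4431, 1911^64 ≡ 5691, 1911^128 ≡ 8981, 1911^256 ≡ 2401, 1911^512 ≡ 3661, 1911^1024 ≡ 4921, 1911^2048 ≡ 10521.
2791 = 2048 + 512 + 128 + 64 + 32 + 4 + 2 + 1, so 1911^2791 ≡ 10521·3661·8981·5691·4431·6461·966·1911 ≡ 5376 (mod 11165).
x_0 = 1911^2791 mod 11165 = 5376.
x_0 is neither 1 nor 11164, so continue squaring.
x_1 = 5376^2 mod 11165 = 6356.
Reached i = s−1 = 1 without hitting −1: 1911 is a Miller–Rabin witness and 11165 is composite.

yes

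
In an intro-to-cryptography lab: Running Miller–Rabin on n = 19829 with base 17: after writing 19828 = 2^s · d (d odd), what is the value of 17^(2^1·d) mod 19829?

n − 1 = 19828 = 2^2 · 4957, so s = 2 and d = 4957.
By repeated squaring, 17^4957 ≡ 12859 (mod 19829).
x_0 = 12859.
x_1 = 12859^2 mod 19829 = 19679.

19679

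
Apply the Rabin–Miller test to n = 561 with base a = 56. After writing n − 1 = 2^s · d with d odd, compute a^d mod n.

23

n − 1 = 560 = 2^4 · 35, so s = 4 and d = 35.
Repeated squaring mod 561: 56^1 ≡ 56, 56^2 ≡ 331, 56^4 ≡ 166, 56^8 ≡ 67, 56^16 ≡ 1, 56^32 ≡ 1.
35 = 32 + 2 + 1, so 56^35 ≡ 1·331·56 ≡ 23 (mod 561).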